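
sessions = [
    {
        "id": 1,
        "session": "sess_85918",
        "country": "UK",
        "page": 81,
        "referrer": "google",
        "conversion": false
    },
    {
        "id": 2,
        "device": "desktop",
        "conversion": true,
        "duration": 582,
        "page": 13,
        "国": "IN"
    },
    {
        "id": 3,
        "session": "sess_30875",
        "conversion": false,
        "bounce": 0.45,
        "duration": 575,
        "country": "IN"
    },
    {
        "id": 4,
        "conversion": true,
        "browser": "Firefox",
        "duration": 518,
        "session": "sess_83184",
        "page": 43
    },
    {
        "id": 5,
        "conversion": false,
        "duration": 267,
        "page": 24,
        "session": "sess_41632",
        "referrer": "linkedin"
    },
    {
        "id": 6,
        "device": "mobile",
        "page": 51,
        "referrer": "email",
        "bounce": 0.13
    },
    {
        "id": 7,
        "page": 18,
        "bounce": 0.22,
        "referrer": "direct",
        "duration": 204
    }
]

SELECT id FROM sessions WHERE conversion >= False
[1, 2, 3, 4, 5]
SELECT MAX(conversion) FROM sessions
True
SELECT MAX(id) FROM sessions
7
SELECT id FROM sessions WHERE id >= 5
[5, 6, 7]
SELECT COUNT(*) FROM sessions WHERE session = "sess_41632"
1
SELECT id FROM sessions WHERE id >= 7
[7]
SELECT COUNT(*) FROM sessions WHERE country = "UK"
1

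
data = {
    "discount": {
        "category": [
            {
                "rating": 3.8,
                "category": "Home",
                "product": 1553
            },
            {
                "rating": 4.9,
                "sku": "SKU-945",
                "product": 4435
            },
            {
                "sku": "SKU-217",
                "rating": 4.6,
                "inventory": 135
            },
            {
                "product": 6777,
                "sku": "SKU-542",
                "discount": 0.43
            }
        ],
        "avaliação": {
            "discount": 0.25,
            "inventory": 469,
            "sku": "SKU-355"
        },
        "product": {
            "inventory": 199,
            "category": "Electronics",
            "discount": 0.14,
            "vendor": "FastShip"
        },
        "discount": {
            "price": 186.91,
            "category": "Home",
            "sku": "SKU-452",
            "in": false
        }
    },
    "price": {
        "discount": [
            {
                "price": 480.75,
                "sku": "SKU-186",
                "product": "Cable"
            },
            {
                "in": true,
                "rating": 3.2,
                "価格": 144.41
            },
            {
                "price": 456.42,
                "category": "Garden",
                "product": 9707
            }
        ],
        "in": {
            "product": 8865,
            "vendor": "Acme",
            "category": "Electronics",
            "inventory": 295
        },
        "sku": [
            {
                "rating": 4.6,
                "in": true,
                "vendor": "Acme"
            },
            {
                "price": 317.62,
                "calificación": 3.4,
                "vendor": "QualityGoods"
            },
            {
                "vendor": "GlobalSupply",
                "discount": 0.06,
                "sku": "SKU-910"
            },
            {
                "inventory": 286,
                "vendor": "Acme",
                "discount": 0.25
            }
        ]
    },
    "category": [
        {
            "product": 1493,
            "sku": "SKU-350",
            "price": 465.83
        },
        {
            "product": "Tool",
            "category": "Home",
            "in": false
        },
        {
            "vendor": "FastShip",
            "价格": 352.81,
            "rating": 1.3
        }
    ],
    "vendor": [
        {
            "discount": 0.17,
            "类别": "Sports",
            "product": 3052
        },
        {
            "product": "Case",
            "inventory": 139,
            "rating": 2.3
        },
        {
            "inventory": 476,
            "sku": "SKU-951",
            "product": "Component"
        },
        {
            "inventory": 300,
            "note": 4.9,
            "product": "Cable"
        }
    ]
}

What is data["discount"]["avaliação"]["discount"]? 0.25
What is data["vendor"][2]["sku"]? "SKU-951"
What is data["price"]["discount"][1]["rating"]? 3.2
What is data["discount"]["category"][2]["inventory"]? 135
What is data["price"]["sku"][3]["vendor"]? "Acme"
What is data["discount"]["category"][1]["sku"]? "SKU-945"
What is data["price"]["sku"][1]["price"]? 317.62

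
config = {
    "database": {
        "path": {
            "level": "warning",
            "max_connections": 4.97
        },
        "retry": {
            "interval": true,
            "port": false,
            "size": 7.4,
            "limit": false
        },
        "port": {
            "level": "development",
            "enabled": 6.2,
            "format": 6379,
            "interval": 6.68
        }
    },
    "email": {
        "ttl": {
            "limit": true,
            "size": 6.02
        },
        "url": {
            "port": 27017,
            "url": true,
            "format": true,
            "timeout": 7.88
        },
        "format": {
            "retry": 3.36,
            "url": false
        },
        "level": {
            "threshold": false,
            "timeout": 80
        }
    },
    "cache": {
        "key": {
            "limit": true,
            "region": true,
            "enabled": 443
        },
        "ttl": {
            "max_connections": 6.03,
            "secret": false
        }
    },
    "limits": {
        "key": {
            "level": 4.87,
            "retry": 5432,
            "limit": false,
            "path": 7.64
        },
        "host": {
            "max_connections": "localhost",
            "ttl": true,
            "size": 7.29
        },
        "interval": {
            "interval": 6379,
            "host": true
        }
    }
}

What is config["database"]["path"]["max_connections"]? 4.97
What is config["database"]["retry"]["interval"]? True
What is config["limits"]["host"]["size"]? 7.29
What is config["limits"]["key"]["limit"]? False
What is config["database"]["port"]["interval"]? 6.68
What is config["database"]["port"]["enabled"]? 6.2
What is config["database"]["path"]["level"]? "warning"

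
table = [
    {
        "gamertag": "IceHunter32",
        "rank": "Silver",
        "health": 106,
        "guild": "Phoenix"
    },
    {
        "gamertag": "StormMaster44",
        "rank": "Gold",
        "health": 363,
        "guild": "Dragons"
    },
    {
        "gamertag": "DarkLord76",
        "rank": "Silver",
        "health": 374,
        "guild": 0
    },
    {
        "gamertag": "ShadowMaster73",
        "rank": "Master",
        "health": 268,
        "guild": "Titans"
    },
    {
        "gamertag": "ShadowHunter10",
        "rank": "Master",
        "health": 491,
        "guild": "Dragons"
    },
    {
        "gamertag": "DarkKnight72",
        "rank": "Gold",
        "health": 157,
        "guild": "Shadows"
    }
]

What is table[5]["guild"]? "Shadows"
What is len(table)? 6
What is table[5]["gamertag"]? "DarkKnight72"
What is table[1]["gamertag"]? "StormMaster44"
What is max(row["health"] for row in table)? 491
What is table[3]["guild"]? "Titans"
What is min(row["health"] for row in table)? 106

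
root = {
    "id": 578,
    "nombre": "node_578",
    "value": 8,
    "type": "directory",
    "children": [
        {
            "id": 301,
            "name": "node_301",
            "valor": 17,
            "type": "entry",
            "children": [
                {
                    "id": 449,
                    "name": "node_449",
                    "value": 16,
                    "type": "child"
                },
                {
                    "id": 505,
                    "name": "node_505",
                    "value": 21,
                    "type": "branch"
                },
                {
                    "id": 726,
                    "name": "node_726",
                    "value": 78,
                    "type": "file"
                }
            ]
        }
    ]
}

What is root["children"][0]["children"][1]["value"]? 21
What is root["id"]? 578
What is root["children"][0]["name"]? "node_301"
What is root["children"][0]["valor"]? 17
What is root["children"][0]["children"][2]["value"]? 78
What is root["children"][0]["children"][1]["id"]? 505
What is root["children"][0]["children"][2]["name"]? "node_726"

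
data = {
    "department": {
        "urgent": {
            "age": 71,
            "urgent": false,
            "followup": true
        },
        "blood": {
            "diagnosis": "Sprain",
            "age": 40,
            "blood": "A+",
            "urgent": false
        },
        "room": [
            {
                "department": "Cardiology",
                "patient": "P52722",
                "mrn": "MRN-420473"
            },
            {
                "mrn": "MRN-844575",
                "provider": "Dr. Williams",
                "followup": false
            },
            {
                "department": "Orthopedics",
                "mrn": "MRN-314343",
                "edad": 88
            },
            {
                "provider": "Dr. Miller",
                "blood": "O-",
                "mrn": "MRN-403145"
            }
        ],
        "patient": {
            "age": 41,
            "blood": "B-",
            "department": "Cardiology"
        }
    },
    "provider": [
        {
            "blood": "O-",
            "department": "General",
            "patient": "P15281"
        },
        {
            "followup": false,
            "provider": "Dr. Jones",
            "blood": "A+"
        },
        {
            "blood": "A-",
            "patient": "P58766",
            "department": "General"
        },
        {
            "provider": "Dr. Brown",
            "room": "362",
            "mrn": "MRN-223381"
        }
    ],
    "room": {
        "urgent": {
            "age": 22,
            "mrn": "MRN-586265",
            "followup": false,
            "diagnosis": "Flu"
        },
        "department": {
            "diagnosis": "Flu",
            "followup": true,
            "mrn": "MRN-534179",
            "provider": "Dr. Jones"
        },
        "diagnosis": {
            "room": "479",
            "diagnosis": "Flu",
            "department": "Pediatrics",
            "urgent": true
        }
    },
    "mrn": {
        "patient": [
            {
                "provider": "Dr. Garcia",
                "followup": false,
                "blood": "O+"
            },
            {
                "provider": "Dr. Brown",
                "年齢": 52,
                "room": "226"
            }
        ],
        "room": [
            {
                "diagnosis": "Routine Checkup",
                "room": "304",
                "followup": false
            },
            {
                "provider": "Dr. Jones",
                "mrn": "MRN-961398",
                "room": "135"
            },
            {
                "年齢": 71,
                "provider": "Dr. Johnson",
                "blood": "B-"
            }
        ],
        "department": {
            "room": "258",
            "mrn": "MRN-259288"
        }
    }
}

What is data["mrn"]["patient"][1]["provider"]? "Dr. Brown"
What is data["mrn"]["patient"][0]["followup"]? False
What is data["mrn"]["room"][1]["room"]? "135"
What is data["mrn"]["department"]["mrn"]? "MRN-259288"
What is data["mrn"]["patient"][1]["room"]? "226"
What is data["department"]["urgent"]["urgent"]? False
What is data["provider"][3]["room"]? "362"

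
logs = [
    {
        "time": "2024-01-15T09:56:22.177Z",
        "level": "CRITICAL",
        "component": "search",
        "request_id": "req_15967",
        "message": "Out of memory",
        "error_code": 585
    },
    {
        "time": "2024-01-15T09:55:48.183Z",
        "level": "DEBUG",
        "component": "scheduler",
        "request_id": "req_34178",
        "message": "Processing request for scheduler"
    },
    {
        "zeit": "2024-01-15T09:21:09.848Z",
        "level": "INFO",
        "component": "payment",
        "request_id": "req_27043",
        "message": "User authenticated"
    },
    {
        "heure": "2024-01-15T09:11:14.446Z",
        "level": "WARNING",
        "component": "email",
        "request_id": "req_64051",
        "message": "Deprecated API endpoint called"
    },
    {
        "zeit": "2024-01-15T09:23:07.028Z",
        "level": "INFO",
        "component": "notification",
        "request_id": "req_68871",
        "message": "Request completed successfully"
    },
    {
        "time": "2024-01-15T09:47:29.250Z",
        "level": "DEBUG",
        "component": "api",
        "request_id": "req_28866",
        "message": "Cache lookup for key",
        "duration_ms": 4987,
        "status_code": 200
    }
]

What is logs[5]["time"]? "2024-01-15T09:47:29.250Z"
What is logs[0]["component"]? "search"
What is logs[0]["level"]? "CRITICAL"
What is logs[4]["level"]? "INFO"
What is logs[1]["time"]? "2024-01-15T09:55:48.183Z"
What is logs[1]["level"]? "DEBUG"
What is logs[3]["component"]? "email"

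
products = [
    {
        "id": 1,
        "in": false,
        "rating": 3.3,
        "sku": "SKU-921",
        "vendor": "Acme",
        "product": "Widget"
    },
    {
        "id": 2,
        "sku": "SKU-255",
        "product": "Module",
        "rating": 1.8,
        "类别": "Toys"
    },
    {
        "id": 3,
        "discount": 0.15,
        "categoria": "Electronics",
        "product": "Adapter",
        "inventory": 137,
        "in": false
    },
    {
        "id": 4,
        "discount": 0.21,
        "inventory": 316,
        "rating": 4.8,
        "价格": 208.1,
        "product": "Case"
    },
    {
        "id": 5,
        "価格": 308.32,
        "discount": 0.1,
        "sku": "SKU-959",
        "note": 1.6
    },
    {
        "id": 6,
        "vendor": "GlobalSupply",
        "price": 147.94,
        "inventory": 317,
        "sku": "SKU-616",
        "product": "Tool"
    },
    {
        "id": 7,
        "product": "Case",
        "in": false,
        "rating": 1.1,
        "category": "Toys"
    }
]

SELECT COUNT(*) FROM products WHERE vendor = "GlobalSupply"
1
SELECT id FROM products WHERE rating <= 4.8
[1, 2, 4, 7]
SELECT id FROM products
[1, 2, 3, 4, 5, 6, 7]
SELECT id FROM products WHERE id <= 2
[1, 2]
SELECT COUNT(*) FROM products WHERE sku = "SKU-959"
1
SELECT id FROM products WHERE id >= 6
[6, 7]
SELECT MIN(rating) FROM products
1.1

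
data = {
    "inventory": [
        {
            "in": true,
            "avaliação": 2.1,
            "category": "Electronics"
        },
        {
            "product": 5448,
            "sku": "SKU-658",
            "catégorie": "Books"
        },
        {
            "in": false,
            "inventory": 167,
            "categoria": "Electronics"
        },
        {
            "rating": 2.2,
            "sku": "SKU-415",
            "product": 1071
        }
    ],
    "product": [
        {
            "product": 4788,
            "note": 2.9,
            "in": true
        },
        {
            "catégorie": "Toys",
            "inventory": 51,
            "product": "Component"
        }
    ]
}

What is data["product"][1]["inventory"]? 51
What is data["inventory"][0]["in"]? True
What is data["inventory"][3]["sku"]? "SKU-415"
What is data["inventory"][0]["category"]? "Electronics"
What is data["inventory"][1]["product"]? 5448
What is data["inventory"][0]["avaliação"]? 2.1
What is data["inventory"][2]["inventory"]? 167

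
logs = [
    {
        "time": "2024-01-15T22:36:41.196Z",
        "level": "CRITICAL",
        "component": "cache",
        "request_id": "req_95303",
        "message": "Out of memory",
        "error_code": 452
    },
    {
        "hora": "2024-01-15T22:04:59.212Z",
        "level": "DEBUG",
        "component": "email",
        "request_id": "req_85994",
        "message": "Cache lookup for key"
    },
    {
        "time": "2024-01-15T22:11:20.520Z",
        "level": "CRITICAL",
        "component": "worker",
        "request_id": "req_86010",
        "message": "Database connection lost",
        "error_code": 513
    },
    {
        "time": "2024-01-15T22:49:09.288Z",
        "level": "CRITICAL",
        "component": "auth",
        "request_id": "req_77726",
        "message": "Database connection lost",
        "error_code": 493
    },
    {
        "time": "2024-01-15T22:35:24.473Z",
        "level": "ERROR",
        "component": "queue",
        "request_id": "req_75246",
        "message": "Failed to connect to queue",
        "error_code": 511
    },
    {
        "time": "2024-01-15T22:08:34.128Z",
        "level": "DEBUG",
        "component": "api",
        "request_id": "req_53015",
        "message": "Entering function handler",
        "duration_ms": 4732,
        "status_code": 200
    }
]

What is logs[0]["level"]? "CRITICAL"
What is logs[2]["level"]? "CRITICAL"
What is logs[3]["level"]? "CRITICAL"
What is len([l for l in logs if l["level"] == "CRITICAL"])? 3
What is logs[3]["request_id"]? "req_77726"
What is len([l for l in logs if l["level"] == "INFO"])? 0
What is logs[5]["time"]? "2024-01-15T22:08:34.128Z"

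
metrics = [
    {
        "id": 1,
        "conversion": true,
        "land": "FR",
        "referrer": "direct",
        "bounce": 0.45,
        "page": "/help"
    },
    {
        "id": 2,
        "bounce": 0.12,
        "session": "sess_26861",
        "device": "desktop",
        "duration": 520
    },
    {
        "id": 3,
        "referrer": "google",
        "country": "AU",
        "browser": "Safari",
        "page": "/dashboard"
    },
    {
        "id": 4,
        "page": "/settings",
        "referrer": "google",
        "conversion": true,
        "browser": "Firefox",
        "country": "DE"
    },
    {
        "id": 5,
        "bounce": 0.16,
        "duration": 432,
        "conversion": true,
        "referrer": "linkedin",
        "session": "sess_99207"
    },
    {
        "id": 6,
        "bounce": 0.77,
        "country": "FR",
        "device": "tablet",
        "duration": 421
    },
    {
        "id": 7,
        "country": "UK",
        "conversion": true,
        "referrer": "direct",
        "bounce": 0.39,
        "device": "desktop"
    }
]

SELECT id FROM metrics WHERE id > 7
[]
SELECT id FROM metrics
[1, 2, 3, 4, 5, 6, 7]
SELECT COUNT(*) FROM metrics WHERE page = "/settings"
1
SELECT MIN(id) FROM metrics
1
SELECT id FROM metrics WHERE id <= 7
[1, 2, 3, 4, 5, 6, 7]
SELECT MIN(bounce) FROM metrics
0.12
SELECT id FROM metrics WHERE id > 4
[5, 6, 7]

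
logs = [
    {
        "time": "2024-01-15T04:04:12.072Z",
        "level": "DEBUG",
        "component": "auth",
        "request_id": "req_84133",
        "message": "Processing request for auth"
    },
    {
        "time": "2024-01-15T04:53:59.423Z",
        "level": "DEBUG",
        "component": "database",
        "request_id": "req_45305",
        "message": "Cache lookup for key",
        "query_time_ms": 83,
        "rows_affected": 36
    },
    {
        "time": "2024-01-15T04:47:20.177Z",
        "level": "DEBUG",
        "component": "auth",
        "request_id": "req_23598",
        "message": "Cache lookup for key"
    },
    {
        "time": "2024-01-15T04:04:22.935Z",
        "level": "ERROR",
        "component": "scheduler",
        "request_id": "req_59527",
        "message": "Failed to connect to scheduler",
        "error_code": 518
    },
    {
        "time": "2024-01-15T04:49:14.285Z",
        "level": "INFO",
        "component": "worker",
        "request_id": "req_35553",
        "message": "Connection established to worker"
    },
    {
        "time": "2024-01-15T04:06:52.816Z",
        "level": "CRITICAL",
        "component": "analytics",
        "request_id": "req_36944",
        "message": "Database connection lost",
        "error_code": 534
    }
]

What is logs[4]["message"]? "Connection established to worker"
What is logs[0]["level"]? "DEBUG"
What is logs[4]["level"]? "INFO"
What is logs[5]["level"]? "CRITICAL"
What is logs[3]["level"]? "ERROR"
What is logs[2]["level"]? "DEBUG"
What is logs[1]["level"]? "DEBUG"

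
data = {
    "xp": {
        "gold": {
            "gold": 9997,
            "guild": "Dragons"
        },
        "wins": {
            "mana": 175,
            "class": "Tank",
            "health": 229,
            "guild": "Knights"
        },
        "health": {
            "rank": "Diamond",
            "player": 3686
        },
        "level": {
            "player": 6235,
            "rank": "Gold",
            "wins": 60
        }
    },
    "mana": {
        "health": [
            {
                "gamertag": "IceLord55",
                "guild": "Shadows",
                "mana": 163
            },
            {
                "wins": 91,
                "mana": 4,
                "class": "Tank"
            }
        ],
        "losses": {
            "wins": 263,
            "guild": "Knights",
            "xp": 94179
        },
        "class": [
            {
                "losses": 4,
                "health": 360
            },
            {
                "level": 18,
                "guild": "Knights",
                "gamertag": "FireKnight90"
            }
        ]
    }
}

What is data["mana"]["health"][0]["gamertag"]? "IceLord55"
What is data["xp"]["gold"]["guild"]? "Dragons"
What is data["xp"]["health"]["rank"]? "Diamond"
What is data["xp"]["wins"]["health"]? 229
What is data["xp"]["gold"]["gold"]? 9997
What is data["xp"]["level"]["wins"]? 60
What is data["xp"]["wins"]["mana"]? 175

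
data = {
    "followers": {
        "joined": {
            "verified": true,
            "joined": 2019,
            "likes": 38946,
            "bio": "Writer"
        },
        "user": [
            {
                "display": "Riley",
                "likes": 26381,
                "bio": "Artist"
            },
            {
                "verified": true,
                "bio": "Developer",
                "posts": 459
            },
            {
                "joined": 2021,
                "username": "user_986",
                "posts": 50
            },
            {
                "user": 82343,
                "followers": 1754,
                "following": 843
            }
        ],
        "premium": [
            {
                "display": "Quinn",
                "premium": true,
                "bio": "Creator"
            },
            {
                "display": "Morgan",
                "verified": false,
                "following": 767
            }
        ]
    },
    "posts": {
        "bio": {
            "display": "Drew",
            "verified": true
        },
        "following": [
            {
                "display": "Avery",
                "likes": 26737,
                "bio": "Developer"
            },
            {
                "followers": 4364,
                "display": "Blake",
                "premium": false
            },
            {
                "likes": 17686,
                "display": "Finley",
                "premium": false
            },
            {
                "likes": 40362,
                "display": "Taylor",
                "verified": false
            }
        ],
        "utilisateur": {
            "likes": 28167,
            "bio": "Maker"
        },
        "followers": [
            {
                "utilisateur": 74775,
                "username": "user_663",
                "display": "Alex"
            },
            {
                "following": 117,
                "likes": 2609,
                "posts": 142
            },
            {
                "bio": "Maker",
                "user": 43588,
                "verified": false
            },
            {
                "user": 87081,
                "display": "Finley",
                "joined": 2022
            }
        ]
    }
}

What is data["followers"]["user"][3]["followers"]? 1754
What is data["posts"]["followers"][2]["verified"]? False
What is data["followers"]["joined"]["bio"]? "Writer"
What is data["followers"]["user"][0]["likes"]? 26381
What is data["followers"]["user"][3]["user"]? 82343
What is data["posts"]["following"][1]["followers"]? 4364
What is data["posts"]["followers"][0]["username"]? "user_663"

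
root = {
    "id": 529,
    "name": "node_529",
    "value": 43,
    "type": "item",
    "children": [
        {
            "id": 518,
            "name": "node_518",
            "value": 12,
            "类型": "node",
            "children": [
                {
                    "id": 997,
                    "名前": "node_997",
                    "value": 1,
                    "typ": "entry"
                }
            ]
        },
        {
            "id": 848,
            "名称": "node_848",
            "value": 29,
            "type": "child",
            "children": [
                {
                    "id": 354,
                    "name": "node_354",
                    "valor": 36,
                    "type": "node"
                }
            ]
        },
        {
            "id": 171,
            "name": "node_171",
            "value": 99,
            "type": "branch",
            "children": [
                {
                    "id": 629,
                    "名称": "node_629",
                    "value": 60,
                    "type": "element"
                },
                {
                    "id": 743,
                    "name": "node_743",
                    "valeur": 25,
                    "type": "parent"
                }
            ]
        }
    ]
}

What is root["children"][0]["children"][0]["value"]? 1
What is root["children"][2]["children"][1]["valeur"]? 25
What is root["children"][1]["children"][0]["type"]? "node"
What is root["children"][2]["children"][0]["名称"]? "node_629"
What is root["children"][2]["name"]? "node_171"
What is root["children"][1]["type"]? "child"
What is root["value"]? 43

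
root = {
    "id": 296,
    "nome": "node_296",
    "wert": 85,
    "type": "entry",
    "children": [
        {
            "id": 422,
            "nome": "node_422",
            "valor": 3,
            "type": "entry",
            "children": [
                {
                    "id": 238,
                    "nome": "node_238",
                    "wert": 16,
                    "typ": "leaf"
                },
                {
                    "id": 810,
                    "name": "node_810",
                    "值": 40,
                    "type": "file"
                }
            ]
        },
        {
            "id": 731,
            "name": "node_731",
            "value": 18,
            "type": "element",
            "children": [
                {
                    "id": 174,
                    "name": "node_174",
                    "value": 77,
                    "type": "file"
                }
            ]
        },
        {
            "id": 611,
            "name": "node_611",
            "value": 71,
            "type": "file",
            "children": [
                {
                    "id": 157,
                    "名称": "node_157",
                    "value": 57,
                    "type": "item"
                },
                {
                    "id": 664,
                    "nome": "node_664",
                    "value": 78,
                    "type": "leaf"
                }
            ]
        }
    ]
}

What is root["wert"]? 85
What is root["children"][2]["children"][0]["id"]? 157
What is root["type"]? "entry"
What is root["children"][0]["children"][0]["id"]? 238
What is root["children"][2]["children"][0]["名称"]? "node_157"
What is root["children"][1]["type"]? "element"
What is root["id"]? 296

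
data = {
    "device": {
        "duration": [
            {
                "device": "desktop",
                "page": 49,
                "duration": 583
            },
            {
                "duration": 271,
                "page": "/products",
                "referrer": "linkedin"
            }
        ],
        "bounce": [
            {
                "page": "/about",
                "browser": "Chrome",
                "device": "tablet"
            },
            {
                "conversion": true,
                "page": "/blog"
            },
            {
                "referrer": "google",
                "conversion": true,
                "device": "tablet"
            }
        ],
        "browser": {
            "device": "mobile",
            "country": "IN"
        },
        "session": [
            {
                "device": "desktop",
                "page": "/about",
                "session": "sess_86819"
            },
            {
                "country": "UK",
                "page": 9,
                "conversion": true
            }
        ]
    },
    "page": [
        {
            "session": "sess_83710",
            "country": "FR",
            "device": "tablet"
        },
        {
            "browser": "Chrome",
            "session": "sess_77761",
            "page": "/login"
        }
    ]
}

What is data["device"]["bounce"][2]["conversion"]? True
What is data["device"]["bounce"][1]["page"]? "/blog"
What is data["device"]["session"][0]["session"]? "sess_86819"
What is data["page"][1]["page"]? "/login"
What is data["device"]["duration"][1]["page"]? "/products"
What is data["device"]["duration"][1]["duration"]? 271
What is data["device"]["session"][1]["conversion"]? True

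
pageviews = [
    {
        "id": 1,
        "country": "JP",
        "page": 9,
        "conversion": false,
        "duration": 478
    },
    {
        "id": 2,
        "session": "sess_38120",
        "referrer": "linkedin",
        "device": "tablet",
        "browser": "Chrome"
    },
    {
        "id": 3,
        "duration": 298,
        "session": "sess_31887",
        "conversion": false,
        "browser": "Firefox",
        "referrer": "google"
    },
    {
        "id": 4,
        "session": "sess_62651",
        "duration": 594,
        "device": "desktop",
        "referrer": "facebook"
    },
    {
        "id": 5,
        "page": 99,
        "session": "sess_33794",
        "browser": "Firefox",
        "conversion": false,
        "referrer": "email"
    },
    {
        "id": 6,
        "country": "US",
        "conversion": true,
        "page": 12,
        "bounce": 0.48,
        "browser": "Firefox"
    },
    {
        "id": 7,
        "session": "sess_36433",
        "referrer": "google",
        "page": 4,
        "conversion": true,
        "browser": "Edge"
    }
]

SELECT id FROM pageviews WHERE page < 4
[]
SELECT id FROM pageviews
[1, 2, 3, 4, 5, 6, 7]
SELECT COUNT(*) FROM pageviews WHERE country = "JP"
1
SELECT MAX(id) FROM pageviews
7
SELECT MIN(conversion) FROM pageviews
False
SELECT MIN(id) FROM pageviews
1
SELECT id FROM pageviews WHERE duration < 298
[]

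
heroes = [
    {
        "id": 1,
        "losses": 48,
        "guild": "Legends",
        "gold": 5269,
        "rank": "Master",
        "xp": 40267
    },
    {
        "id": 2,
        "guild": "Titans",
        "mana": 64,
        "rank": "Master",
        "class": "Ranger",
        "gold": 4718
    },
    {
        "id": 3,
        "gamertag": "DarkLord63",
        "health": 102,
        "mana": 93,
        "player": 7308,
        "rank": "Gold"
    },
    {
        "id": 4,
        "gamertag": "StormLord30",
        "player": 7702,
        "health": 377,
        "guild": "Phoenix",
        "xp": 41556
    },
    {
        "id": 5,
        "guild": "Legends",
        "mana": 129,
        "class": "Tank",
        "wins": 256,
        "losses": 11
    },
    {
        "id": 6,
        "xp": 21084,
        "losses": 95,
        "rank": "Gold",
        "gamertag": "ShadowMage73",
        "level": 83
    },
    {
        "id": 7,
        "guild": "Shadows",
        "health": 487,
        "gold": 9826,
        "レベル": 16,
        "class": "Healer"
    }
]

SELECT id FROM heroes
[1, 2, 3, 4, 5, 6, 7]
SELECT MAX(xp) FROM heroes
41556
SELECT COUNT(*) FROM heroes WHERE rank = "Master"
2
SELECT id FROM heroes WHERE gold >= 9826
[7]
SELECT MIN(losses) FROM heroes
11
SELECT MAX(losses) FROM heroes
95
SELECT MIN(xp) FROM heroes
21084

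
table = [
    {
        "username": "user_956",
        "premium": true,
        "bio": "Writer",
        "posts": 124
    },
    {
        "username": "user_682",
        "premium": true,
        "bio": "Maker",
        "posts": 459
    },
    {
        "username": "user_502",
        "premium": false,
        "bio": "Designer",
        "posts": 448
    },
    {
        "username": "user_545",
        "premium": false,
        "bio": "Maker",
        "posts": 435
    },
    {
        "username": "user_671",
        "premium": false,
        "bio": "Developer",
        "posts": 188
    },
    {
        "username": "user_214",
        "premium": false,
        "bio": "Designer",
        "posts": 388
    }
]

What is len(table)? 6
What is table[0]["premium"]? True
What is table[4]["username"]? "user_671"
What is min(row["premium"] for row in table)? False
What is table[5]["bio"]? "Designer"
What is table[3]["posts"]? 435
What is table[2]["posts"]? 448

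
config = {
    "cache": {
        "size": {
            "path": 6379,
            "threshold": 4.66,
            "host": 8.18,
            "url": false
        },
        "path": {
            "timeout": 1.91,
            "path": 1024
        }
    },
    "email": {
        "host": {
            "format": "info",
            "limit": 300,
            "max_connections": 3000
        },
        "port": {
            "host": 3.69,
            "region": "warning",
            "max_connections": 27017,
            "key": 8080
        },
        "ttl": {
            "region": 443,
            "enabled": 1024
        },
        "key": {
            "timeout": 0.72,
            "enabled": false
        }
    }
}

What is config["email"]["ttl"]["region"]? 443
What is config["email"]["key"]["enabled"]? False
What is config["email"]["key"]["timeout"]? 0.72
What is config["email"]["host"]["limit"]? 300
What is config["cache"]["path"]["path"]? 1024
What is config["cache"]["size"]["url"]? False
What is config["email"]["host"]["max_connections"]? 3000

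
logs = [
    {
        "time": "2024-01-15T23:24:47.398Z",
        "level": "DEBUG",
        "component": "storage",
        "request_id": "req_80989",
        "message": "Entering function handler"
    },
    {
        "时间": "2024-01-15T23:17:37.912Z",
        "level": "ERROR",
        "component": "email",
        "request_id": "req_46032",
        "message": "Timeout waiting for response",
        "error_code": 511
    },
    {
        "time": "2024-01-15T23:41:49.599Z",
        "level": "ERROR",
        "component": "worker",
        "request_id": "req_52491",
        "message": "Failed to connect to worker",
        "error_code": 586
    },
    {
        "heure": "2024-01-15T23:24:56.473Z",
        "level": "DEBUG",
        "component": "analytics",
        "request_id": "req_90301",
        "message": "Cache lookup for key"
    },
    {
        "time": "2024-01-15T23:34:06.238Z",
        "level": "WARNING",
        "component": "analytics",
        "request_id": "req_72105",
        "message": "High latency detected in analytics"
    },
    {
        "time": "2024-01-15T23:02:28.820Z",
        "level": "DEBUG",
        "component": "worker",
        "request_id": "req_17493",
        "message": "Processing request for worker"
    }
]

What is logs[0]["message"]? "Entering function handler"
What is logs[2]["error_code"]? 586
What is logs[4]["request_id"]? "req_72105"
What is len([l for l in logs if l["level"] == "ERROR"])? 2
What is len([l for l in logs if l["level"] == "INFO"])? 0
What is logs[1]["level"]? "ERROR"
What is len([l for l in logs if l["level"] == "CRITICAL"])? 0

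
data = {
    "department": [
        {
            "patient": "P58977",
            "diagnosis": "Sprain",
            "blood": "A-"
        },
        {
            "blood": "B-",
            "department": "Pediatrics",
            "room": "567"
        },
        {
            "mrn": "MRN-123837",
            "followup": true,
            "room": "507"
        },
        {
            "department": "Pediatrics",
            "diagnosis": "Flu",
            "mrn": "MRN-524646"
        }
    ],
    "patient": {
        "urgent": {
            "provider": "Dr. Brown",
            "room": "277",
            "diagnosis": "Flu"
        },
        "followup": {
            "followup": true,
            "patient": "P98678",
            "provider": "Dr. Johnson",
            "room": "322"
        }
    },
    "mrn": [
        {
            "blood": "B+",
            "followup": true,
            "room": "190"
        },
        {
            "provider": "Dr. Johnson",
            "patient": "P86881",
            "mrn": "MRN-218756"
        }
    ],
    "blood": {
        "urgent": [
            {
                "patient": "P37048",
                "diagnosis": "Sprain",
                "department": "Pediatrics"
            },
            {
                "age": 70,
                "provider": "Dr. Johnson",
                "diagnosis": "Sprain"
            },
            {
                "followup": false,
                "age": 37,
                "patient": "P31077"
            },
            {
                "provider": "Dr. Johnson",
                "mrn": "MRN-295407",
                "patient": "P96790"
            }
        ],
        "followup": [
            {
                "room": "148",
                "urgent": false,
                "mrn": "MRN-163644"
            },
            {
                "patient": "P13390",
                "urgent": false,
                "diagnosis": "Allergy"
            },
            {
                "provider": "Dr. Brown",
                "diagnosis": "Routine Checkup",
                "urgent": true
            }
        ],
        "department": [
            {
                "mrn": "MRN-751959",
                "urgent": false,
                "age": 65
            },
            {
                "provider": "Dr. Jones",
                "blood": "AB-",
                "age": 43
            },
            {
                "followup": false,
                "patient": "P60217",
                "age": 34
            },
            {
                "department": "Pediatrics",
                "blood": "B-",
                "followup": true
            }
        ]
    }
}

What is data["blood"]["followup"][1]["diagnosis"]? "Allergy"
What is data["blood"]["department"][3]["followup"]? True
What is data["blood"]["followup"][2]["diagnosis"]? "Routine Checkup"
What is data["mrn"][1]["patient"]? "P86881"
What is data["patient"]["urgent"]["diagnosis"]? "Flu"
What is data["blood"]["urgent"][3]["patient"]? "P96790"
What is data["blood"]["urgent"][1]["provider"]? "Dr. Johnson"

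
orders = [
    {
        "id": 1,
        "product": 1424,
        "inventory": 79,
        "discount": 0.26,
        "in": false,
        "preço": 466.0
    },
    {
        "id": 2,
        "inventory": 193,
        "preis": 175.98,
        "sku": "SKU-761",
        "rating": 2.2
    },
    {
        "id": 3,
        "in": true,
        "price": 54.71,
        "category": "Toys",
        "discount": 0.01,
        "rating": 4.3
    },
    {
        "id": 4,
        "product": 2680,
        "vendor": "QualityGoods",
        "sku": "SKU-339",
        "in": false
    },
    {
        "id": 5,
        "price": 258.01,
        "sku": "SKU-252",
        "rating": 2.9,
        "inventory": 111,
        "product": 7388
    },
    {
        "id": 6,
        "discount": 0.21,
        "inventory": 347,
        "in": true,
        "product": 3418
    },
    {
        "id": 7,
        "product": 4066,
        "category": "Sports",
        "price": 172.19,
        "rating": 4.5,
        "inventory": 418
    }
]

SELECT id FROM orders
[1, 2, 3, 4, 5, 6, 7]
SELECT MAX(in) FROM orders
True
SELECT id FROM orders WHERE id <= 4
[1, 2, 3, 4]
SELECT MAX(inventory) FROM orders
418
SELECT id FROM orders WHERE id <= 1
[1]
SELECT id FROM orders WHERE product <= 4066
[1, 4, 6, 7]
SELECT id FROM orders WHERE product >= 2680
[4, 5, 6, 7]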